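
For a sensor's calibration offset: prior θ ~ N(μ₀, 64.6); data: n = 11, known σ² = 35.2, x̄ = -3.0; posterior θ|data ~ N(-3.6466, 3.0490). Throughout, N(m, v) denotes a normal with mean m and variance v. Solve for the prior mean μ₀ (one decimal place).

With known observation variance, the Normal–Normal posterior has precision τ_n = τ₀ + n/σ² and mean μ_n = (τ₀μ₀ + (n/σ²)x̄)/τ_n.
Here τ₀ = 1/64.6 = 0.015480 and τ_data = 11/35.2 = 0.312500, so τ_n = 0.327980.
Rearranging for μ₀: μ₀ = (μ_n·τ_n − τ_data·x̄)/τ₀ = (-3.6466·0.327980 − 0.312500·-3.0) / 0.015480 = -0.258512/0.015480 ≈ -16.7.

μ₀ = -16.7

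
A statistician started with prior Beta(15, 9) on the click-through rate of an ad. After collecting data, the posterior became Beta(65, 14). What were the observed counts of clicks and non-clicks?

50 clicks and 5 non-clicks

Under Beta–binomial conjugacy the posterior parameters are (α+s, β+f).
Match parameters: s=65−15=50, f=14−9=5.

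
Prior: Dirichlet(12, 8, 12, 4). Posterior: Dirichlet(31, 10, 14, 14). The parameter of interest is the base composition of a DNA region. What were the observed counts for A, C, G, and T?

For a Dirichlet(α) prior with multinomial counts c, the posterior is Dirichlet(α + c) componentwise.
Counts are posterior − prior componentwise: 31−12=19, 10−8=2, 14−12=2, 14−4=10.

counts (19, 2, 2, 10)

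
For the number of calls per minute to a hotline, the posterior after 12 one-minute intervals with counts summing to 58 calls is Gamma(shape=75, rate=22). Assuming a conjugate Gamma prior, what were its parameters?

Gamma–Poisson conjugacy: posterior shape = α + Σxᵢ, posterior rate = β + n.
So α = 75 − 58 = 17 and β = 22 − 12 = 10.

Gamma(shape=17, rate=10)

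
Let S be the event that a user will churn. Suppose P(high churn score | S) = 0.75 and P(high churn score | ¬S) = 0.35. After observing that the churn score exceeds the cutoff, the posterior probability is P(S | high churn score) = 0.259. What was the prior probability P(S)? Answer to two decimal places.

P(S) = 0.14

Bayes' rule in odds form gives O(S|E) = O(S)·[P(E|S)/P(E|¬S)], hence O(S) = O(S|E)/LR.
Posterior odds = 0.259/(1−0.259) = 0.3495. LR = 0.75/0.35 = 2.1429.
Prior odds = 0.3495/2.1429 = 0.1631, so P(S) = 0.1631/(1+0.1631) ≈ 0.14.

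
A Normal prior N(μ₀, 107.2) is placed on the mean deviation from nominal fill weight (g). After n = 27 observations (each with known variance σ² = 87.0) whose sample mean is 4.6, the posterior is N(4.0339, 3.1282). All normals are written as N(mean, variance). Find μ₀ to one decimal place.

With known observation variance, the Normal–Normal posterior has precision τ_n = τ₀ + n/σ² and mean μ_n = (τ₀μ₀ + (n/σ²)x̄)/τ_n.
Here τ₀ = 1/107.2 = 0.009328 and τ_data = 27/87.0 = 0.310345, so τ_n = 0.319673.
Rearranging for μ₀: μ₀ = (μ_n·τ_n − τ_data·x̄)/τ₀ = (4.0339·0.319673 − 0.310345·4.6) / 0.009328 = -0.138058/0.009328 ≈ -14.8.

μ₀ = -14.8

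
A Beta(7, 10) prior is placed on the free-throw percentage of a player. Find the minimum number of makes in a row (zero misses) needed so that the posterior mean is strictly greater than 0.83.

After k makes and 0 misses the posterior is Beta(7+k, 10), with mean (7+k)/(7+10+k).
Set (7+k)/(17+k) > 0.83 and solve: k > (0.83·17 − 7)/(1 − 0.83) = 41.824.
The smallest integer exceeding 41.824 is 42.

k = 42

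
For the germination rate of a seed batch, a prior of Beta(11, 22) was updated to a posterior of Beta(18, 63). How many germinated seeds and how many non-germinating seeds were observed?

A Beta(a, b) prior with s successes and f failures in binomial data gives a Beta(a+s, b+f) posterior.
Match parameters: s=18−11=7, f=63−22=41.

7 germinated seeds and 41 non-germinating seeds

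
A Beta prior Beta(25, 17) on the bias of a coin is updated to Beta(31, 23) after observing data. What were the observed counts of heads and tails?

Under Beta–binomial conjugacy the posterior parameters are (a+s, b+f).
Match parameters: s=31−25=6, f=23−17=6.

6 heads and 6 tails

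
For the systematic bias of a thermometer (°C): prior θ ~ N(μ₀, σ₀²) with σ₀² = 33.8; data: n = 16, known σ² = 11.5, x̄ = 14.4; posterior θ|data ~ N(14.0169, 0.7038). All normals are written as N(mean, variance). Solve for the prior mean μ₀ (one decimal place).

μ₀ = -4.0

The posterior mean is a precision-weighted average: μ_n = (τ₀μ₀ + τ_data·x̄)/(τ₀+τ_data), with τ₀=1/σ₀² and τ_data=n/σ².
Here τ₀ = 1/33.8 = 0.029586 and τ_data = 16/11.5 = 1.391304, so τ_n = 1.420890.
Rearranging for μ₀: μ₀ = (μ_n·τ_n − τ_data·x̄)/τ₀ = (14.0169·1.420890 − 1.391304·14.4) / 0.029586 = -0.118305/0.029586 ≈ -4.0.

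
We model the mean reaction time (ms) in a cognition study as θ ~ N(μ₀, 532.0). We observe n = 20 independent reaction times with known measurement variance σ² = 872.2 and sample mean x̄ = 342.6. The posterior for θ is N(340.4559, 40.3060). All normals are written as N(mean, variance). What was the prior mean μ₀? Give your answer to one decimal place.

The posterior mean is a precision-weighted average: μ_n = (τ₀μ₀ + τ_data·x̄)/(τ₀+τ_data), with τ₀=1/σ₀² and τ_data=n/σ².
Here τ₀ = 1/532.0 = 0.001880 and τ_data = 20/872.2 = 0.022931, so τ_n = 0.024811.
Rearranging for μ₀: μ₀ = (μ_n·τ_n − τ_data·x̄)/τ₀ = (340.4559·0.024811 − 0.022931·342.6) / 0.001880 = 0.590891/0.001880 ≈ 314.3.

μ₀ = 314.3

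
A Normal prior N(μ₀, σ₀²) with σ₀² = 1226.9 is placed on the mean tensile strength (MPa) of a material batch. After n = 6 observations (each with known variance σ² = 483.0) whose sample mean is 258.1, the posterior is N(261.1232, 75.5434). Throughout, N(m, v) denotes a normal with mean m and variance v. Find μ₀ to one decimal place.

The posterior mean is a precision-weighted average: μ_n = (τ₀μ₀ + τ_data·x̄)/(τ₀+τ_data), with τ₀=1/σ₀² and τ_data=n/σ².
Here τ₀ = 1/1226.9 = 0.000815 and τ_data = 6/483.0 = 0.012422, so τ_n = 0.013237.
Rearranging for μ₀: μ₀ = (μ_n·τ_n − τ_data·x̄)/τ₀ = (261.1232·0.013237 − 0.012422·258.1) / 0.000815 = 0.250370/0.000815 ≈ 307.2.

μ₀ = 307.2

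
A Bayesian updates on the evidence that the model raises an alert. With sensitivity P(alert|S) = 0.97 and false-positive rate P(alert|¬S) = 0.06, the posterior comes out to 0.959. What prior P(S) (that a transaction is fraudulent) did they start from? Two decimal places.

P(S) = 0.59

In odds form, posterior odds = prior odds × likelihood ratio, so prior odds = posterior odds ÷ LR.
Posterior odds = 0.959/(1−0.959) = 23.3902. LR = 0.97/0.06 = 16.1667.
Prior odds = 23.3902/16.1667 = 1.4468, so P(S) = 1.4468/(1+1.4468) ≈ 0.59.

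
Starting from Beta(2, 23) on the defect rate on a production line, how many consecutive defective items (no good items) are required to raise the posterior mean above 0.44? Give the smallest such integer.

k = 17

After k defective items and 0 good items the posterior is Beta(2+k, 23), with mean (2+k)/(2+23+k).
Set (2+k)/(25+k) > 0.44 and solve: k > (0.44·25 − 2)/(1 − 0.44) = 16.071.
The smallest integer exceeding 16.071 is 17.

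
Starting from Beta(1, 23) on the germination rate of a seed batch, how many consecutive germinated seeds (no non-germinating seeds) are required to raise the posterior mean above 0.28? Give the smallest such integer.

k = 8

After k germinated seeds and 0 non-germinating seeds the posterior is Beta(1+k, 23), with mean (1+k)/(1+23+k).
Set (1+k)/(24+k) > 0.28 and solve: k > (0.28·24 − 1)/(1 − 0.28) = 7.944.
The smallest integer exceeding 7.944 is 8.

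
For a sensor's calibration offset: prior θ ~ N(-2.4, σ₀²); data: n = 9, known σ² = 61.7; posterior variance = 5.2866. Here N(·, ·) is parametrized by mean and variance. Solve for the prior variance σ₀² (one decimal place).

σ₀² = 23.1

For the Normal–Normal model with known σ², precisions add: τ_n = τ₀ + n/σ².
So 1/σ₀² = 1/5.2866 − 9/61.7 = 0.189157 − 0.145867 = 0.043290.
Hence σ₀² = 1/0.043290 ≈ 23.1.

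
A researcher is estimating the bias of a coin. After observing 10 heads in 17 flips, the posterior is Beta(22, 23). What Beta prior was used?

Beta(12, 16)

Beta is conjugate to the binomial likelihood: posterior = Beta(a+s, b+f).
Subtract the data counts: 22−10=12, 23−7=16.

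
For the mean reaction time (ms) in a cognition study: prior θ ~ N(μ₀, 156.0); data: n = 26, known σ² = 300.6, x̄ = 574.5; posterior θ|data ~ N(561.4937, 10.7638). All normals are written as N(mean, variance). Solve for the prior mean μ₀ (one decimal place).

With known observation variance, the Normal–Normal posterior has precision τ_n = τ₀ + n/σ² and mean μ_n = (τ₀μ₀ + (n/σ²)x̄)/τ_n.
Here τ₀ = 1/156.0 = 0.006410 and τ_data = 26/300.6 = 0.086494, so τ_n = 0.092904.
Rearranging for μ₀: μ₀ = (μ_n·τ_n − τ_data·x̄)/τ₀ = (561.4937·0.092904 − 0.086494·574.5) / 0.006410 = 2.474208/0.006410 ≈ 386.0.

μ₀ = 386.0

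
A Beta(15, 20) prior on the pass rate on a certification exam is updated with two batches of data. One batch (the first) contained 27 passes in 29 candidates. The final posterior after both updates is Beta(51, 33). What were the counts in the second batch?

Sequential conjugate updates are equivalent to a single update on the pooled data, so total successes = posterior α − prior α and total failures = posterior β − prior β.
Total across both batches: 51−15=36 passes, 33−20=13 failures.
Subtract the first batch: 36−27=9 passes and 13−2=11 failures.

9 passes and 11 failures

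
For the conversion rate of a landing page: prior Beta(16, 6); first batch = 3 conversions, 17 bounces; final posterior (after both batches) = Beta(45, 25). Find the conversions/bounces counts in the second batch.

Because Beta–binomial updating is additive in the counts, the combined data contributed (α_post−α_prior, β_post−β_prior) successes and failures.
Total across both batches: 45−16=29 conversions, 25−6=19 bounces.
Subtract the first batch: 29−3=26 conversions and 19−17=2 bounces.

26 conversions and 2 bounces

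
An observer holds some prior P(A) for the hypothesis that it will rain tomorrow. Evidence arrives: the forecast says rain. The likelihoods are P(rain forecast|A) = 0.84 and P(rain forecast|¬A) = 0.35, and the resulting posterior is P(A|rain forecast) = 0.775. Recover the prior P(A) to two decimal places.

P(A) = 0.59

Bayes' rule in odds form gives O(A|E) = O(A)·[P(E|A)/P(E|¬A)], hence O(A) = O(A|E)/LR.
Posterior odds = 0.775/(1−0.775) = 3.4444. LR = 0.84/0.35 = 2.4000.
Prior odds = 3.4444/2.4000 = 1.4352, so P(A) = 1.4352/(1+1.4352) ≈ 0.59.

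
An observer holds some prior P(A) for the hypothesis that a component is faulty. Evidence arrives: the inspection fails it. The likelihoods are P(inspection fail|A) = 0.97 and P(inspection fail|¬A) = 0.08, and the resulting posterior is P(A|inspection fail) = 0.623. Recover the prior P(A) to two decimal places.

Bayes' rule in odds form gives O(A|E) = O(A)·[P(E|A)/P(E|¬A)], hence O(A) = O(A|E)/LR.
Posterior odds = 0.623/(1−0.623) = 1.6525. LR = 0.97/0.08 = 12.1250.
Prior odds = 1.6525/12.1250 = 0.1363, so P(A) = 0.1363/(1+0.1363) ≈ 0.12.

P(A) = 0.12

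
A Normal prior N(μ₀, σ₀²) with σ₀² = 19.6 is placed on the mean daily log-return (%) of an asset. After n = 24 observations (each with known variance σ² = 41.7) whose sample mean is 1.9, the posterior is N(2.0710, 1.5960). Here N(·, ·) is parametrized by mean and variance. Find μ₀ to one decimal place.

The posterior mean is a precision-weighted average: μ_n = (τ₀μ₀ + τ_data·x̄)/(τ₀+τ_data), with τ₀=1/σ₀² and τ_data=n/σ².
Here τ₀ = 1/19.6 = 0.051020 and τ_data = 24/41.7 = 0.575540, so τ_n = 0.626560.
Rearranging for μ₀: μ₀ = (μ_n·τ_n − τ_data·x̄)/τ₀ = (2.0710·0.626560 − 0.575540·1.9) / 0.051020 = 0.204080/0.051020 ≈ 4.0.

μ₀ = 4.0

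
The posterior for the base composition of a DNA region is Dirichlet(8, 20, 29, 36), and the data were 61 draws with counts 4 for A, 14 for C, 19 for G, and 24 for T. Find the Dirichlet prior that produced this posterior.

Dirichlet(4, 6, 10, 12)

For a Dirichlet(α) prior with multinomial counts c, the posterior is Dirichlet(α + c) componentwise.
Subtract each count from the matching posterior parameter: 8−4=4, 20−14=6, 29−19=10, 36−24=12.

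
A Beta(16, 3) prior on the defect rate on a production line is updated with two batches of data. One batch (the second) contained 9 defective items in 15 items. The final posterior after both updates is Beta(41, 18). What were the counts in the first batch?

16 defective items and 9 good items

Sequential conjugate updates are equivalent to a single update on the pooled data, so total successes = posterior α − prior α and total failures = posterior β − prior β.
Total across both batches: 41−16=25 defective items, 18−3=15 good items.
Subtract the second batch: 25−9=16 defective items and 15−6=9 good items.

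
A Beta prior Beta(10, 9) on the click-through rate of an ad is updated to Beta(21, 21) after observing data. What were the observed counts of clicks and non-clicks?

Beta is conjugate to the binomial likelihood: posterior = Beta(a+s, b+f).
Match parameters: s=21−10=11, f=21−9=12.

11 clicks and 12 non-clicks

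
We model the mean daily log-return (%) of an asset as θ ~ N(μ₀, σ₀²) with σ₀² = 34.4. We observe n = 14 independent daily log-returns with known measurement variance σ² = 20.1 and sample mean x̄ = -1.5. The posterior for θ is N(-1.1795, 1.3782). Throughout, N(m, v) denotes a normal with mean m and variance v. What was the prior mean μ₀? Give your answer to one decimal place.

μ₀ = 6.5

With known observation variance, the Normal–Normal posterior has precision τ_n = τ₀ + n/σ² and mean μ_n = (τ₀μ₀ + (n/σ²)x̄)/τ_n.
Here τ₀ = 1/34.4 = 0.029070 and τ_data = 14/20.1 = 0.696517, so τ_n = 0.725587.
Rearranging for μ₀: μ₀ = (μ_n·τ_n − τ_data·x̄)/τ₀ = (-1.1795·0.725587 − 0.696517·-1.5) / 0.029070 = 0.188946/0.029070 ≈ 6.5.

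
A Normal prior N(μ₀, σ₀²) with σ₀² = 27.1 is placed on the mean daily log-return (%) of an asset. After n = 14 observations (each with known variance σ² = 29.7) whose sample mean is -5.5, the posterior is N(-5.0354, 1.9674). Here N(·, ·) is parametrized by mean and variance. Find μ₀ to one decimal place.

The posterior mean is a precision-weighted average: μ_n = (τ₀μ₀ + τ_data·x̄)/(τ₀+τ_data), with τ₀=1/σ₀² and τ_data=n/σ².
Here τ₀ = 1/27.1 = 0.036900 and τ_data = 14/29.7 = 0.471380, so τ_n = 0.508280.
Rearranging for μ₀: μ₀ = (μ_n·τ_n − τ_data·x̄)/τ₀ = (-5.0354·0.508280 − 0.471380·-5.5) / 0.036900 = 0.033197/0.036900 ≈ 0.9.

μ₀ = 0.9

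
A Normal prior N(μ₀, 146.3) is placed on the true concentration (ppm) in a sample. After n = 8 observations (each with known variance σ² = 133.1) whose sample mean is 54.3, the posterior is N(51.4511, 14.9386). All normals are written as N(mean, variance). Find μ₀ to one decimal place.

μ₀ = 26.4

The posterior mean is a precision-weighted average: μ_n = (τ₀μ₀ + τ_data·x̄)/(τ₀+τ_data), with τ₀=1/σ₀² and τ_data=n/σ².
Here τ₀ = 1/146.3 = 0.006835 and τ_data = 8/133.1 = 0.060105, so τ_n = 0.066940.
Rearranging for μ₀: μ₀ = (μ_n·τ_n − τ_data·x̄)/τ₀ = (51.4511·0.066940 − 0.060105·54.3) / 0.006835 = 0.180435/0.006835 ≈ 26.4.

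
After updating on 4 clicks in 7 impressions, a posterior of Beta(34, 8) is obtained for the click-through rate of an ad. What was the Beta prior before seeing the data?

Beta is conjugate to the binomial likelihood: posterior = Beta(α+s, β+f).
Subtract the data counts: 34−4=30, 8−3=5.

Beta(30, 5)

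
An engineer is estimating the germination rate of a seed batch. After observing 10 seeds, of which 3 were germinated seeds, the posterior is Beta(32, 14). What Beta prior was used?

Beta(29, 7)

A Beta(α, β) prior with s successes and f failures in binomial data gives a Beta(α+s, β+f) posterior.
So α = 32 − 3 = 29 and β = 14 − 7 = 7.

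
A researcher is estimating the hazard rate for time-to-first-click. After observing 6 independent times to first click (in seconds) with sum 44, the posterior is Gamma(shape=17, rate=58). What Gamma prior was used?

Gamma(shape=11, rate=14)

Gamma–exponential conjugacy: posterior shape = α + n, posterior rate = β + Σtᵢ.
So α = 17 − 6 = 11 and β = 58 − 44 = 14.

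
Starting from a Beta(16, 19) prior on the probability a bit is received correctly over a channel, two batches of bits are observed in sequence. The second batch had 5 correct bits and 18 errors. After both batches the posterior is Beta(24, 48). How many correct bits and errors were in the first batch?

3 correct bits and 11 errors

Sequential conjugate updates are equivalent to a single update on the pooled data, so total successes = posterior α − prior α and total failures = posterior β − prior β.
Total across both batches: 24−16=8 correct bits, 48−19=29 errors.
Subtract the second batch: 8−5=3 correct bits and 29−18=11 errors.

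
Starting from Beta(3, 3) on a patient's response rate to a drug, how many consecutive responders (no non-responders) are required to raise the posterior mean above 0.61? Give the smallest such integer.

After k responders and 0 non-responders the posterior is Beta(3+k, 3), with mean (3+k)/(3+3+k).
Set (3+k)/(6+k) > 0.61 and solve: k > (0.61·6 − 3)/(1 − 0.61) = 1.692.
The smallest integer exceeding 1.692 is 2, and checking k=2: (5)/(8) = 0.6250 > 0.61.

k = 2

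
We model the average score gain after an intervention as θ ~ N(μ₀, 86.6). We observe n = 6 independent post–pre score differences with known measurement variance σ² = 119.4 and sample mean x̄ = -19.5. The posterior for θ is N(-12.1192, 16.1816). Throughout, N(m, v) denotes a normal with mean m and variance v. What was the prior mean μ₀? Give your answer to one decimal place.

μ₀ = 20.0

With known observation variance, the Normal–Normal posterior has precision τ_n = τ₀ + n/σ² and mean μ_n = (τ₀μ₀ + (n/σ²)x̄)/τ_n.
Here τ₀ = 1/86.6 = 0.011547 and τ_data = 6/119.4 = 0.050251, so τ_n = 0.061798.
Rearranging for μ₀: μ₀ = (μ_n·τ_n − τ_data·x̄)/τ₀ = (-12.1192·0.061798 − 0.050251·-19.5) / 0.011547 = 0.230952/0.011547 ≈ 20.0.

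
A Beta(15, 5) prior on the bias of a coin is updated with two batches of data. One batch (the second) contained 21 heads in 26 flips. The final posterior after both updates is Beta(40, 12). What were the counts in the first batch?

4 heads and 2 tails

Sequential conjugate updates are equivalent to a single update on the pooled data, so total successes = posterior α − prior α and total failures = posterior β − prior β.
Total across both batches: 40−15=25 heads, 12−5=7 tails.
Subtract the second batch: 25−21=4 heads and 7−5=2 tails.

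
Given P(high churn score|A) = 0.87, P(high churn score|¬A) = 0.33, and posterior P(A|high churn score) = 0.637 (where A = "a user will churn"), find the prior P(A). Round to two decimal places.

In odds form, posterior odds = prior odds × likelihood ratio, so prior odds = posterior odds ÷ LR.
Posterior odds = 0.637/(1−0.637) = 1.7548. LR = 0.87/0.33 = 2.6364.
Prior odds = 1.7548/2.6364 = 0.6656, so P(A) = 0.6656/(1+0.6656) ≈ 0.40.

P(A) = 0.40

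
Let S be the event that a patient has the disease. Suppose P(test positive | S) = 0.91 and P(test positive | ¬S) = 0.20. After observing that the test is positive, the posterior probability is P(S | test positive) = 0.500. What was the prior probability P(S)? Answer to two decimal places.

P(S) = 0.18

Bayes' rule in odds form gives O(S|E) = O(S)·[P(E|S)/P(E|¬S)], hence O(S) = O(S|E)/LR.
Posterior odds = 0.500/(1−0.500) = 1.0000. LR = 0.91/0.20 = 4.5500.
Prior odds = 1.0000/4.5500 = 0.2198, so P(S) = 0.2198/(1+0.2198) ≈ 0.18.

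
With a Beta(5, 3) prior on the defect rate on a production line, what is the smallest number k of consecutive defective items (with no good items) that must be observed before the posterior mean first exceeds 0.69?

After k defective items and 0 good items the posterior is Beta(5+k, 3), with mean (5+k)/(5+3+k).
Set (5+k)/(8+k) > 0.69 and solve: k > (0.69·8 − 5)/(1 − 0.69) = 1.677.
The smallest integer exceeding 1.677 is 2.

k = 2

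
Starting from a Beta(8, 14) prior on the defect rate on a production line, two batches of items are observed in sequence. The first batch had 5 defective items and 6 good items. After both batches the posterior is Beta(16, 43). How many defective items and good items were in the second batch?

Because Beta–binomial updating is additive in the counts, the combined data contributed (α_post−α_prior, β_post−β_prior) successes and failures.
Total across both batches: 16−8=8 defective items, 43−14=29 good items.
Subtract the first batch: 8−5=3 defective items and 29−6=23 good items.

3 defective items and 23 good items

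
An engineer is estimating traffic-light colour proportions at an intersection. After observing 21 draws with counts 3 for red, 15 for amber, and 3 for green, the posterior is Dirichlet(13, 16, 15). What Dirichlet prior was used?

Dirichlet(10, 1, 12)

For a Dirichlet(α) prior with multinomial counts c, the posterior is Dirichlet(α + c) componentwise.
Subtract each count from the matching posterior parameter: 13−3=10, 16−15=1, 15−3=12.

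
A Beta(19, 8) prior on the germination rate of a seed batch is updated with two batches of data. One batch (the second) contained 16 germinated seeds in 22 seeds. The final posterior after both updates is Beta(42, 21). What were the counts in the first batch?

Sequential conjugate updates are equivalent to a single update on the pooled data, so total successes = posterior α − prior α and total failures = posterior β − prior β.
Total across both batches: 42−19=23 germinated seeds, 21−8=13 non-germinating seeds.
Subtract the second batch: 23−16=7 germinated seeds and 13−6=7 non-germinating seeds.

7 germinated seeds and 7 non-germinating seeds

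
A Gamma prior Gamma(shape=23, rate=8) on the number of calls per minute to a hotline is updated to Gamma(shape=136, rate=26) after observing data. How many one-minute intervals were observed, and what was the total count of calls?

n = 18 one-minute intervals with total 113 calls

A Gamma(α, β) prior (rate parametrization) on a Poisson rate with n observations summing to S gives posterior Gamma(α+S, β+n).
Matching: Σxᵢ = 136 − 23 = 113 and n = 26 − 8 = 18.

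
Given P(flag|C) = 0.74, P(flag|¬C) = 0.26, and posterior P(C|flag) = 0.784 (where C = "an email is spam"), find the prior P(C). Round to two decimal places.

P(C) = 0.56

In odds form, posterior odds = prior odds × likelihood ratio, so prior odds = posterior odds ÷ LR.
Posterior odds = 0.784/(1−0.784) = 3.6296. LR = 0.74/0.26 = 2.8462.
Prior odds = 3.6296/2.8462 = 1.2752, so P(C) = 1.2752/(1+1.2752) ≈ 0.56.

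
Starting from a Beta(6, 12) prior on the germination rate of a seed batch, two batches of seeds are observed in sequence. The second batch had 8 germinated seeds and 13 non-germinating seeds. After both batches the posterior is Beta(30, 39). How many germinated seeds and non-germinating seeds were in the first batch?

Because Beta–binomial updating is additive in the counts, the combined data contributed (α_post−α_prior, β_post−β_prior) successes and failures.
Total across both batches: 30−6=24 germinated seeds, 39−12=27 non-germinating seeds.
Subtract the second batch: 24−8=16 germinated seeds and 27−13=14 non-germinating seeds.

16 germinated seeds and 14 non-germinating seeds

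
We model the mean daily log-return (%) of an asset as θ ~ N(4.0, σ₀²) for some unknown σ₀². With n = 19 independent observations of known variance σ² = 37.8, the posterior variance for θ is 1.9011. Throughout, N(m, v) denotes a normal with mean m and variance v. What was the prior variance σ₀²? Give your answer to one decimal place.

σ₀² = 42.8

For the Normal–Normal model with known σ², precisions add: τ_n = τ₀ + n/σ².
So 1/σ₀² = 1/1.9011 − 19/37.8 = 0.526011 − 0.502646 = 0.023365.
Hence σ₀² = 1/0.023365 ≈ 42.8.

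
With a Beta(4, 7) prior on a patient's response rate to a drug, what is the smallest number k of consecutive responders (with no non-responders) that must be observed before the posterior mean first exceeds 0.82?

k = 28

After k responders and 0 non-responders the posterior is Beta(4+k, 7), with mean (4+k)/(4+7+k).
Set (4+k)/(11+k) > 0.82 and solve: k > (0.82·11 − 4)/(1 − 0.82) = 27.889.
The smallest integer exceeding 27.889 is 28, and checking k=28: (32)/(39) = 0.8205 > 0.82.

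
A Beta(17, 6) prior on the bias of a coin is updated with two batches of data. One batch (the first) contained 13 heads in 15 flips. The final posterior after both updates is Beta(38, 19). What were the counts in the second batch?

8 heads and 11 tails

Because Beta–binomial updating is additive in the counts, the combined data contributed (α_post−α_prior, β_post−β_prior) successes and failures.
Total across both batches: 38−17=21 heads, 19−6=13 tails.
Subtract the first batch: 21−13=8 heads and 13−2=11 tails.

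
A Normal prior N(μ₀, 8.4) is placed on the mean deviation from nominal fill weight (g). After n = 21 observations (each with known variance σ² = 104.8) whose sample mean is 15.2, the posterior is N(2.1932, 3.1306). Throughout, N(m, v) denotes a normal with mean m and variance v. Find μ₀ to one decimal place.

μ₀ = -19.7

The posterior mean is a precision-weighted average: μ_n = (τ₀μ₀ + τ_data·x̄)/(τ₀+τ_data), with τ₀=1/σ₀² and τ_data=n/σ².
Here τ₀ = 1/8.4 = 0.119048 and τ_data = 21/104.8 = 0.200382, so τ_n = 0.319430.
Rearranging for μ₀: μ₀ = (μ_n·τ_n − τ_data·x̄)/τ₀ = (2.1932·0.319430 − 0.200382·15.2) / 0.119048 = -2.345233/0.119048 ≈ -19.7.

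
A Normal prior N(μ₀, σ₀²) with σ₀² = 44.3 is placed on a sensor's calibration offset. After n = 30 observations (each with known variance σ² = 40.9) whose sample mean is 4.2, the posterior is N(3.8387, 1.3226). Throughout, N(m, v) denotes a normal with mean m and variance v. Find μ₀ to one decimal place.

With known observation variance, the Normal–Normal posterior has precision τ_n = τ₀ + n/σ² and mean μ_n = (τ₀μ₀ + (n/σ²)x̄)/τ_n.
Here τ₀ = 1/44.3 = 0.022573 and τ_data = 30/40.9 = 0.733496, so τ_n = 0.756069.
Rearranging for μ₀: μ₀ = (μ_n·τ_n − τ_data·x̄)/τ₀ = (3.8387·0.756069 − 0.733496·4.2) / 0.022573 = -0.178361/0.022573 ≈ -7.9.

μ₀ = -7.9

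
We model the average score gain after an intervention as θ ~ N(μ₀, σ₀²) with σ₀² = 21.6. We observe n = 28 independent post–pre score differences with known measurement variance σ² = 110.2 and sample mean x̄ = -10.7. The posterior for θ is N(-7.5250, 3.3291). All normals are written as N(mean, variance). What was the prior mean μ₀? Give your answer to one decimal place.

With known observation variance, the Normal–Normal posterior has precision τ_n = τ₀ + n/σ² and mean μ_n = (τ₀μ₀ + (n/σ²)x̄)/τ_n.
Here τ₀ = 1/21.6 = 0.046296 and τ_data = 28/110.2 = 0.254083, so τ_n = 0.300379.
Rearranging for μ₀: μ₀ = (μ_n·τ_n − τ_data·x̄)/τ₀ = (-7.5250·0.300379 − 0.254083·-10.7) / 0.046296 = 0.458336/0.046296 ≈ 9.9.

μ₀ = 9.9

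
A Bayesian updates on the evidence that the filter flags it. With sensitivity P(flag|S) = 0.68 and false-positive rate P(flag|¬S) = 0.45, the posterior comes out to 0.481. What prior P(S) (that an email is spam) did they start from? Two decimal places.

P(S) = 0.38

Bayes' rule in odds form gives O(S|E) = O(S)·[P(E|S)/P(E|¬S)], hence O(S) = O(S|E)/LR.
Posterior odds = 0.481/(1−0.481) = 0.9268. LR = 0.68/0.45 = 1.5111.
Prior odds = 0.9268/1.5111 = 0.6133, so P(S) = 0.6133/(1+0.6133) ≈ 0.38.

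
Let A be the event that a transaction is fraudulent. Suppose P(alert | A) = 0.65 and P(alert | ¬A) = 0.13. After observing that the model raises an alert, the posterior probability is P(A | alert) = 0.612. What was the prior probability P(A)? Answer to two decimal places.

P(A) = 0.24

Bayes' rule in odds form gives O(A|E) = O(A)·[P(E|A)/P(E|¬A)], hence O(A) = O(A|E)/LR.
Posterior odds = 0.612/(1−0.612) = 1.5773. LR = 0.65/0.13 = 5.0000.
Prior odds = 1.5773/5.0000 = 0.3155, so P(A) = 0.3155/(1+0.3155) ≈ 0.24.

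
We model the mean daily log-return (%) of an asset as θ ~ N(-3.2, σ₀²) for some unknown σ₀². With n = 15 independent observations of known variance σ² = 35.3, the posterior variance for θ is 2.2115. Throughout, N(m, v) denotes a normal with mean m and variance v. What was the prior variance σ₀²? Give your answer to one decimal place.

σ₀² = 36.7

Posterior precision equals prior precision plus data precision: 1/σ_n² = 1/σ₀² + n/σ².
So 1/σ₀² = 1/2.2115 − 15/35.3 = 0.452182 − 0.424929 = 0.027253.
Hence σ₀² = 1/0.027253 ≈ 36.7.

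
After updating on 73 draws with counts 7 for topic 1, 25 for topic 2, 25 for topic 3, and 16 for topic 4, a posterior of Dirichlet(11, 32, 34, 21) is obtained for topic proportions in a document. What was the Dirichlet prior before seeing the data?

For a Dirichlet(α) prior with multinomial counts c, the posterior is Dirichlet(α + c) componentwise.
Subtract each count from the matching posterior parameter: 11−7=4, 32−25=7, 34−25=9, 21−16=5.

Dirichlet(4, 7, 9, 5)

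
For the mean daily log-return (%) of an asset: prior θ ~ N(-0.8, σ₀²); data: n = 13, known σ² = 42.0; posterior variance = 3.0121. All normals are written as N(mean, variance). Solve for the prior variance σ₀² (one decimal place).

For the Normal–Normal model with known σ², precisions add: τ_n = τ₀ + n/σ².
So 1/σ₀² = 1/3.0121 − 13/42.0 = 0.331994 − 0.309524 = 0.022470.
Hence σ₀² = 1/0.022470 ≈ 44.5.

σ₀² = 44.5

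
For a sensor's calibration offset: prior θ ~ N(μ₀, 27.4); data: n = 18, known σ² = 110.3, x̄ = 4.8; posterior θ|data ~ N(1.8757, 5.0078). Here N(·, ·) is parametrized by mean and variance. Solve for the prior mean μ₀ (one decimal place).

The posterior mean is a precision-weighted average: μ_n = (τ₀μ₀ + τ_data·x̄)/(τ₀+τ_data), with τ₀=1/σ₀² and τ_data=n/σ².
Here τ₀ = 1/27.4 = 0.036496 and τ_data = 18/110.3 = 0.163191, so τ_n = 0.199687.
Rearranging for μ₀: μ₀ = (μ_n·τ_n − τ_data·x̄)/τ₀ = (1.8757·0.199687 − 0.163191·4.8) / 0.036496 = -0.408764/0.036496 ≈ -11.2.

μ₀ = -11.2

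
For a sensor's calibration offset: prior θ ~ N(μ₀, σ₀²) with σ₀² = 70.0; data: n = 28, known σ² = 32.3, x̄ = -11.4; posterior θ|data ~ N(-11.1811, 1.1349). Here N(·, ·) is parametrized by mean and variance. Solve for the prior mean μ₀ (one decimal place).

μ₀ = 2.1

The posterior mean is a precision-weighted average: μ_n = (τ₀μ₀ + τ_data·x̄)/(τ₀+τ_data), with τ₀=1/σ₀² and τ_data=n/σ².
Here τ₀ = 1/70.0 = 0.014286 and τ_data = 28/32.3 = 0.866873, so τ_n = 0.881159.
Rearranging for μ₀: μ₀ = (μ_n·τ_n − τ_data·x̄)/τ₀ = (-11.1811·0.881159 − 0.866873·-11.4) / 0.014286 = 0.030025/0.014286 ≈ 2.1.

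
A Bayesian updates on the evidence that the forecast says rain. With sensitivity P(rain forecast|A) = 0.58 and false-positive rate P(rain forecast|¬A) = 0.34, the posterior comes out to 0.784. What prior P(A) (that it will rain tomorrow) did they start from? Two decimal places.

P(A) = 0.68

Bayes' rule in odds form gives O(A|E) = O(A)·[P(E|A)/P(E|¬A)], hence O(A) = O(A|E)/LR.
Posterior odds = 0.784/(1−0.784) = 3.6296. LR = 0.58/0.34 = 1.7059.
Prior odds = 3.6296/1.7059 = 2.1277, so P(A) = 2.1277/(1+2.1277) ≈ 0.68.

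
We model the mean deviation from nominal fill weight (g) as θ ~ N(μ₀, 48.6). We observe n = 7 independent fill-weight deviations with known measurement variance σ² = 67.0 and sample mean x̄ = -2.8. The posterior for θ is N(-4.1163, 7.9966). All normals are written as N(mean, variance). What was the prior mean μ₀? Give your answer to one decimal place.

μ₀ = -10.8

The posterior mean is a precision-weighted average: μ_n = (τ₀μ₀ + τ_data·x̄)/(τ₀+τ_data), with τ₀=1/σ₀² and τ_data=n/σ².
Here τ₀ = 1/48.6 = 0.020576 and τ_data = 7/67.0 = 0.104478, so τ_n = 0.125054.
Rearranging for μ₀: μ₀ = (μ_n·τ_n − τ_data·x̄)/τ₀ = (-4.1163·0.125054 − 0.104478·-2.8) / 0.020576 = -0.222221/0.020576 ≈ -10.8.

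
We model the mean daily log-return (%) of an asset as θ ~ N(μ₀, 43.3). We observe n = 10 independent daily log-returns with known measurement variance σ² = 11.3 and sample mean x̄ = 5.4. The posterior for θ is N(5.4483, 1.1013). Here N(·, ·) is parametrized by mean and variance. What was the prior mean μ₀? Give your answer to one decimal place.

μ₀ = 7.3

With known observation variance, the Normal–Normal posterior has precision τ_n = τ₀ + n/σ² and mean μ_n = (τ₀μ₀ + (n/σ²)x̄)/τ_n.
Here τ₀ = 1/43.3 = 0.023095 and τ_data = 10/11.3 = 0.884956, so τ_n = 0.908051.
Rearranging for μ₀: μ₀ = (μ_n·τ_n − τ_data·x̄)/τ₀ = (5.4483·0.908051 − 0.884956·5.4) / 0.023095 = 0.168572/0.023095 ≈ 7.3.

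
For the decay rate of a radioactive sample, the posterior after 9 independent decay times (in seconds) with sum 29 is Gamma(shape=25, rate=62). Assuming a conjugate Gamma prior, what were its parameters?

Gamma–exponential conjugacy: posterior shape = α + n, posterior rate = β + Σtᵢ.
So α = 25 − 9 = 16 and β = 62 − 29 = 33.

Gamma(shape=16, rate=33)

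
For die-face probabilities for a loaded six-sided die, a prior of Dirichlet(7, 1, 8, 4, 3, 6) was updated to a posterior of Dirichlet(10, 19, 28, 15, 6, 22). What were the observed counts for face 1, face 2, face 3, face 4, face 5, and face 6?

counts (3, 18, 20, 11, 3, 16)

For a Dirichlet(α) prior with multinomial counts c, the posterior is Dirichlet(α + c) componentwise.
Counts are posterior − prior componentwise: 10−7=3, 19−1=18, 28−8=20, 15−4=11, 6−3=3, 22−6=16.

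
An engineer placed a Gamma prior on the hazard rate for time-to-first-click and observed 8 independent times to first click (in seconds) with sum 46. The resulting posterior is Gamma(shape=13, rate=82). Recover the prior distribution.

For an exponential likelihood with a Gamma(α, β) prior on the rate, n observations with total T give posterior Gamma(α+n, β+T).
So α = 13 − 8 = 5 and β = 82 − 46 = 36.

Gamma(shape=5, rate=36)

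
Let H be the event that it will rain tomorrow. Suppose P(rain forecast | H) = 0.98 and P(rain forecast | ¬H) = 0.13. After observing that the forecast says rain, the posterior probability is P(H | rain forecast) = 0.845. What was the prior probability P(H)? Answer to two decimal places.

In odds form, posterior odds = prior odds × likelihood ratio, so prior odds = posterior odds ÷ LR.
Posterior odds = 0.845/(1−0.845) = 5.4516. LR = 0.98/0.13 = 7.5385.
Prior odds = 5.4516/7.5385 = 0.7232, so P(H) = 0.7232/(1+0.7232) ≈ 0.42.

P(H) = 0.42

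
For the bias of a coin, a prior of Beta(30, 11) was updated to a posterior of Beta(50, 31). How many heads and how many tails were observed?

20 heads and 20 tails

A Beta(α, β) prior with s successes and f failures in binomial data gives a Beta(α+s, β+f) posterior.
Match parameters: s=50−30=20, f=31−11=20.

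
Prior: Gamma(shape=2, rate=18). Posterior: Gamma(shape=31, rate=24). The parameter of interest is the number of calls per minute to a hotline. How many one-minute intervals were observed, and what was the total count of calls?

n = 6 one-minute intervals with total 29 calls

A Gamma(α, β) prior (rate parametrization) on a Poisson rate with n observations summing to S gives posterior Gamma(α+S, β+n).
Matching: Σxᵢ = 31 − 2 = 29 and n = 24 − 18 = 6.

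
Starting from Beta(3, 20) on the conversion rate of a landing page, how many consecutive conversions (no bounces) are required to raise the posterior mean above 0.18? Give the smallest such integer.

k = 2

After k conversions and 0 bounces the posterior is Beta(3+k, 20), with mean (3+k)/(3+20+k).
Set (3+k)/(23+k) > 0.18 and solve: k > (0.18·23 − 3)/(1 − 0.18) = 1.390.
The smallest integer exceeding 1.390 is 2.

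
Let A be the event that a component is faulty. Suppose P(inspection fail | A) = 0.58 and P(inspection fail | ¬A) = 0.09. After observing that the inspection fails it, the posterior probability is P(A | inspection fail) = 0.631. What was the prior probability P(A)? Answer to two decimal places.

Bayes' rule in odds form gives O(A|E) = O(A)·[P(E|A)/P(E|¬A)], hence O(A) = O(A|E)/LR.
Posterior odds = 0.631/(1−0.631) = 1.7100. LR = 0.58/0.09 = 6.4444.
Prior odds = 1.7100/6.4444 = 0.2653, so P(A) = 0.2653/(1+0.2653) ≈ 0.21.

P(A) = 0.21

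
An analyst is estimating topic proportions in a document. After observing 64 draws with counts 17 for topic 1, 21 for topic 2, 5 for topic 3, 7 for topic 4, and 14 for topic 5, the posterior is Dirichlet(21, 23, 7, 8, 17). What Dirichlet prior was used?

For a Dirichlet(α) prior with multinomial counts c, the posterior is Dirichlet(α + c) componentwise.
Subtract each count from the matching posterior parameter: 21−17=4, 23−21=2, 7−5=2, 8−7=1, 17−14=3.

Dirichlet(4, 2, 2, 1, 3)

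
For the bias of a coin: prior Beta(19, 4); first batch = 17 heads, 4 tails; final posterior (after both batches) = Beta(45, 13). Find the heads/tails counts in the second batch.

9 heads and 5 tails

Because Beta–binomial updating is additive in the counts, the combined data contributed (α_post−α_prior, β_post−β_prior) successes and failures.
Total across both batches: 45−19=26 heads, 13−4=9 tails.
Subtract the first batch: 26−17=9 heads and 9−4=5 tails.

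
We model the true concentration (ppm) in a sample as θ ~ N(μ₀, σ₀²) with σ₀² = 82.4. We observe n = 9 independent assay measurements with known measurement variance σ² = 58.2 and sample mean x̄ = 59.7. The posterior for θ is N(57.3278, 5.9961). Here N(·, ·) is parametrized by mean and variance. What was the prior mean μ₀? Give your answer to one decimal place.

μ₀ = 27.1

The posterior mean is a precision-weighted average: μ_n = (τ₀μ₀ + τ_data·x̄)/(τ₀+τ_data), with τ₀=1/σ₀² and τ_data=n/σ².
Here τ₀ = 1/82.4 = 0.012136 and τ_data = 9/58.2 = 0.154639, so τ_n = 0.166775.
Rearranging for μ₀: μ₀ = (μ_n·τ_n − τ_data·x̄)/τ₀ = (57.3278·0.166775 − 0.154639·59.7) / 0.012136 = 0.328896/0.012136 ≈ 27.1.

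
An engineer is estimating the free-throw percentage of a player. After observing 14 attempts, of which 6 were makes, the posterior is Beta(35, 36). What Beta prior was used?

Beta(29, 28)

Beta is conjugate to the binomial likelihood: posterior = Beta(a+s, b+f).
So a = 35 − 6 = 29 and b = 36 − 8 = 28.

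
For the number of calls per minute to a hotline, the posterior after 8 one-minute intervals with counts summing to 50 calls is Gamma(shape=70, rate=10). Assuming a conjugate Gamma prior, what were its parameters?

Gamma–Poisson conjugacy: posterior shape = α + Σxᵢ, posterior rate = β + n.
So α = 70 − 50 = 20 and β = 10 − 8 = 2.

Gamma(shape=20, rate=2)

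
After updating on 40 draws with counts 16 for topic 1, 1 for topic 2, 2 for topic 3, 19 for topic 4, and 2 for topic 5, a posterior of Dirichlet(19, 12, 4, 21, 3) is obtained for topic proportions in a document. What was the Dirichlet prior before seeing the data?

For a Dirichlet(α) prior with multinomial counts c, the posterior is Dirichlet(α + c) componentwise.
Subtract each count from the matching posterior parameter: 19−16=3, 12−1=11, 4−2=2, 21−19=2, 3−2=1.

Dirichlet(3, 11, 2, 2, 1)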